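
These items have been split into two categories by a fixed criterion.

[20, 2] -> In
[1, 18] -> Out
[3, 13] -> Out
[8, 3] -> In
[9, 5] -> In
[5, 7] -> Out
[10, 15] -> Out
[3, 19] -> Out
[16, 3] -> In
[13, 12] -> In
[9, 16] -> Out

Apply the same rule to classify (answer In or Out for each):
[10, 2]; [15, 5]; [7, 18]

In, In, Out

The classifier is using: first > second.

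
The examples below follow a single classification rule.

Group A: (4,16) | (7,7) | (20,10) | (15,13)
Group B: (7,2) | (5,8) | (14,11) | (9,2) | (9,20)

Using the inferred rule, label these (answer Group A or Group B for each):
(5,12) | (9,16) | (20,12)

Group B, Group B, Group A

'Group A' ⟺ sum is even.
(5,12): 5+12 = 17 — fails this test, so Group B.
(9,16): 9+16 = 25 — fails this test, so Group B.
(20,12): 20+12 = 32 — satisfies this, so Group A.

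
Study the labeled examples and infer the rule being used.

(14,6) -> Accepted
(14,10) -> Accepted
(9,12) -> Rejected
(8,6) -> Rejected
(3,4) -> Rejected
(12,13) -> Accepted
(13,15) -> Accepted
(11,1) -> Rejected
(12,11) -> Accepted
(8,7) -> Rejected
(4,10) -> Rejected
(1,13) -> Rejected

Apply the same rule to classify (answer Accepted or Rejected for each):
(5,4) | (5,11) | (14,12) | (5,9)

Rejected, Rejected, Accepted, Rejected

One predicate separates the groups cleanly: first ≥ 12.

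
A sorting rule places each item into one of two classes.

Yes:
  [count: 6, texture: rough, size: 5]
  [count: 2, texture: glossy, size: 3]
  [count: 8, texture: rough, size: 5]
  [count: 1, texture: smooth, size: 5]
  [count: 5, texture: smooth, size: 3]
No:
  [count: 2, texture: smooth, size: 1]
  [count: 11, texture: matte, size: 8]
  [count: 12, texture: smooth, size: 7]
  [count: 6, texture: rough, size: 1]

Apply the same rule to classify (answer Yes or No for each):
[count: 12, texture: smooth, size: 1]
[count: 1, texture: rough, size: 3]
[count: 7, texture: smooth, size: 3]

'Yes' ⟺ size ≥ 3 AND size ≤ 5.

No, Yes, Yes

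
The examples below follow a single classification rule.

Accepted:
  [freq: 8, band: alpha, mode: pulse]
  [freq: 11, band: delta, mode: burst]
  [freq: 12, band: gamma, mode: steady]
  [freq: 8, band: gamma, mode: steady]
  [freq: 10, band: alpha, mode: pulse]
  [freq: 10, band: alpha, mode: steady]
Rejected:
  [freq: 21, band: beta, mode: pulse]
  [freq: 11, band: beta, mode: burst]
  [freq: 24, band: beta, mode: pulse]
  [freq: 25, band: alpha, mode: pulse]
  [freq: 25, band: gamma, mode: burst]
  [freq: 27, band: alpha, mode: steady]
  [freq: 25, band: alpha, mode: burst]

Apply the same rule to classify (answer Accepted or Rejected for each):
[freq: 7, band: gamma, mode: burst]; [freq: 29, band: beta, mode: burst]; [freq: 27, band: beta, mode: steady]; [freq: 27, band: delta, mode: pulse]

The simplest hypothesis consistent with all the labels is: band is not beta AND freq ≤ 12.
[freq: 7, band: gamma, mode: burst]: Accepted (band is gamma, freq = 7). [freq: 29, band: beta, mode: burst]: Rejected (band is beta, freq = 29). [freq: 27, band: beta, mode: steady]: Rejected (band is beta, freq = 27). [freq: 27, band: delta, mode: pulse]: Rejected (band is delta, freq = 27).

Accepted, Rejected, Rejected, Rejected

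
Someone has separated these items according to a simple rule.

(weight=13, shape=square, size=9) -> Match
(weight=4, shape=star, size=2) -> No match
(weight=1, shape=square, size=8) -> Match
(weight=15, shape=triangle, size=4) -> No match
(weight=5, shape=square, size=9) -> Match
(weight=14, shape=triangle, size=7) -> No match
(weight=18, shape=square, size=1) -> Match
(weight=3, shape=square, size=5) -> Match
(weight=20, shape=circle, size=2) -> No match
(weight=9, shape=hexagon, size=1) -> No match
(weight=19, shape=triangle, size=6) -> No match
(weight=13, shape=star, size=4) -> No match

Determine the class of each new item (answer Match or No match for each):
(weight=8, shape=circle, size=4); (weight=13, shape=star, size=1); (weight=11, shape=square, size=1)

No match, No match, Match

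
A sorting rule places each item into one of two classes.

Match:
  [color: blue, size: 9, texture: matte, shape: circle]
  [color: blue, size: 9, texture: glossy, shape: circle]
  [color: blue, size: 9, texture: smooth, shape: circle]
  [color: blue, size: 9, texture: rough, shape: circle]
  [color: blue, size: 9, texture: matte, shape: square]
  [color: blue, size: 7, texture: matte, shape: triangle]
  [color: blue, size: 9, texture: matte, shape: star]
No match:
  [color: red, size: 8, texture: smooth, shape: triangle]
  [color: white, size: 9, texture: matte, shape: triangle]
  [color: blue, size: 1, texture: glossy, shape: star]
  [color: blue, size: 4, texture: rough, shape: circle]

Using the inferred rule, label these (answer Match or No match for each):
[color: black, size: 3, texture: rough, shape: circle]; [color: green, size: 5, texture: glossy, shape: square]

The common property of the 'Match' items is: color is blue AND size ≥ 7. No 'No match' item has it.
No match: [color: black, size: 3, texture: rough, shape: circle], since color is black, size = 3.
No match: [color: green, size: 5, texture: glossy, shape: square], since color is green, size = 5.

No match, No match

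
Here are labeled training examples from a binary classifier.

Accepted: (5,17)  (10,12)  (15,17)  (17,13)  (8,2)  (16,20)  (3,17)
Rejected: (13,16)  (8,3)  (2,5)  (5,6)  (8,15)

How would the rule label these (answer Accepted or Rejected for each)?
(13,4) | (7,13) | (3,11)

The rule appears to be: sum is even.
Rejected: (13,4), since 13+4 = 17. Accepted: (7,13), since 7+13 = 20. Accepted: (3,11), since 3+11 = 14.

Rejected, Accepted, Accepted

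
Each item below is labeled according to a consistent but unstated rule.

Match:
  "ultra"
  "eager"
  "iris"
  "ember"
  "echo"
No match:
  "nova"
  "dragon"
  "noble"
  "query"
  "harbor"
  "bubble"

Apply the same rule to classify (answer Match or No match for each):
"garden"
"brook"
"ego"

The common property of the 'Match' items is: starts with a vowel. No 'No match' item has it.

No match, No match, Match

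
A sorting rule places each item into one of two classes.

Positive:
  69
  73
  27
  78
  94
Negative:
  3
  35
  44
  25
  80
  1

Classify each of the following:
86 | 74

The simplest hypothesis consistent with all the labels is: digit sum ≥ 9.

Positive, Positive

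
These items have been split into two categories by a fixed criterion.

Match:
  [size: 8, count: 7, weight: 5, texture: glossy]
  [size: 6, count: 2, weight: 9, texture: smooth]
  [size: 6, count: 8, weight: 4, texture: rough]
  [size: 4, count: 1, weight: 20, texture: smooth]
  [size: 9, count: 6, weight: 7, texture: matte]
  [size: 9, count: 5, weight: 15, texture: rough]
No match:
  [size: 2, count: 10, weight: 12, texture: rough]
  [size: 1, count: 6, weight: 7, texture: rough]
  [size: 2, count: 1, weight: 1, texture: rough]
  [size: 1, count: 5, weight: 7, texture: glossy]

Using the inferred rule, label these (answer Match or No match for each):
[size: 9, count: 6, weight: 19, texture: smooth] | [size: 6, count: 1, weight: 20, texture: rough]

A rule that fits every label: size ≥ 4 — true of each 'Match' example, false of each 'No match' one.
[size: 9, count: 6, weight: 19, texture: smooth]: Match (size = 9).
[size: 6, count: 1, weight: 20, texture: rough]: Match (size = 6).

Match, Match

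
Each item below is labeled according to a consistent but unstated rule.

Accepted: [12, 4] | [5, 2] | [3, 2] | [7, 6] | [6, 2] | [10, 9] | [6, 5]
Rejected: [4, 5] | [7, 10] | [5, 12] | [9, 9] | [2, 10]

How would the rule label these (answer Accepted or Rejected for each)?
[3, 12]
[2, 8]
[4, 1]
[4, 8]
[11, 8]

Every 'Accepted' example satisfies: first > second. None of the 'Rejected' examples do.
Rejected: [3, 12], since 3 < 12. Rejected: [2, 8], since 2 < 8. Accepted: [4, 1], since 4 > 1. Rejected: [4, 8], since 4 < 8. Accepted: [11, 8], since 11 > 8.

Rejected, Rejected, Accepted, Rejected, Accepted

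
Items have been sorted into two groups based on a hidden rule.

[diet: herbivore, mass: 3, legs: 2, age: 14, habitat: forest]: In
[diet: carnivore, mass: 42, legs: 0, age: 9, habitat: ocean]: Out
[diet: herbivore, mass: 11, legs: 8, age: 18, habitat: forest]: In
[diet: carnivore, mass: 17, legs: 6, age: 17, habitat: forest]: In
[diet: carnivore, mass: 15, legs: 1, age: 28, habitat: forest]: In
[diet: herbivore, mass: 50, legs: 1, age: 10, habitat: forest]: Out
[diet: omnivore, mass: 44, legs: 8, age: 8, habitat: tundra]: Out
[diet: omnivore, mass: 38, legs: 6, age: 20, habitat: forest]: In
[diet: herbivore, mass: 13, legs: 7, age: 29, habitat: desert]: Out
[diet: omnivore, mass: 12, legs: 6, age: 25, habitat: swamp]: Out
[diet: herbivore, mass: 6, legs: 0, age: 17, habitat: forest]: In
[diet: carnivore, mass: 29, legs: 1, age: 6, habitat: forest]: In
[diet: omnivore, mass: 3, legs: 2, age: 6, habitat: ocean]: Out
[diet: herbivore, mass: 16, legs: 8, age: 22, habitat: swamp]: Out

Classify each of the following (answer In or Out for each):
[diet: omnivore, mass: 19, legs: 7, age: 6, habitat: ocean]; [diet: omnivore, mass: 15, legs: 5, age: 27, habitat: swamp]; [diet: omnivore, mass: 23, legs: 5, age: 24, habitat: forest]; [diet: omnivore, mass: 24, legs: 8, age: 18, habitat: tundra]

Out, Out, In, Out

The common property of the 'In' items is: habitat is forest AND mass ≤ 38. No 'Out' item has it.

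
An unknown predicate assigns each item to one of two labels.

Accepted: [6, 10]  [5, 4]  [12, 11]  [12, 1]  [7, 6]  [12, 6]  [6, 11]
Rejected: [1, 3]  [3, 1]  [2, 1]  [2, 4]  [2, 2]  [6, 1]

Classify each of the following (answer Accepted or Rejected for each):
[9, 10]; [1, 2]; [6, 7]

The common property of the 'Accepted' items is: sum ≥ 9. No 'Rejected' item has it.

Accepted, Rejected, Accepted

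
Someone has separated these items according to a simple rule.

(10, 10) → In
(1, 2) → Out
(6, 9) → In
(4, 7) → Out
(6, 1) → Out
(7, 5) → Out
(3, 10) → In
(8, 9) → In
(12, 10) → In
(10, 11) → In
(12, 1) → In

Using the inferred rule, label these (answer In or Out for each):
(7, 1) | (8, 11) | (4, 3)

The pattern is that an item is 'In' exactly when: sum ≥ 13.
(7, 1) — 7+1 = 8, hence Out. (8, 11) — 8+11 = 19, hence In. (4, 3) — 4+3 = 7, hence Out.

Out, In, Out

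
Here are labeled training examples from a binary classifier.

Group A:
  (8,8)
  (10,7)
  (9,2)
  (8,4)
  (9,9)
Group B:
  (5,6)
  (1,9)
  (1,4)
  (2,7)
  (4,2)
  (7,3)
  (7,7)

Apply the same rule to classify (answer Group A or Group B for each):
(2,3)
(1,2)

Group B, Group B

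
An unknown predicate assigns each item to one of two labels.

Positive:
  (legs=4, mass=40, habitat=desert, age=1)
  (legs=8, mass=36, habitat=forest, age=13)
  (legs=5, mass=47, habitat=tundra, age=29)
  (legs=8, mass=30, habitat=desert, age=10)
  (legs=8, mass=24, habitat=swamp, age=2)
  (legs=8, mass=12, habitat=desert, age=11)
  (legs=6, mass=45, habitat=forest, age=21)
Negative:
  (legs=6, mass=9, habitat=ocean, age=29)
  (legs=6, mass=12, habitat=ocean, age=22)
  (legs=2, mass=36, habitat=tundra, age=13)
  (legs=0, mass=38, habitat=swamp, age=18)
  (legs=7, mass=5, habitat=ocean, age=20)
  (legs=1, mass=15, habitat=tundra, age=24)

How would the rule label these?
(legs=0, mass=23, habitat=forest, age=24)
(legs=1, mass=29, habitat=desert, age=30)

The classifier is using: legs = 8 OR mass ≥ 40.
(legs=0, mass=23, habitat=forest, age=24) → legs = 0, mass = 23 → Negative. (legs=1, mass=29, habitat=desert, age=30) → legs = 1, mass = 29 → Negative.

Negative, Negative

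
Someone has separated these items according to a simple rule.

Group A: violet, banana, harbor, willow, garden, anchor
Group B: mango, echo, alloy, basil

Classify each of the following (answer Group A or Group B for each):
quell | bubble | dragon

The rule appears to be: length 6.

Group B, Group A, Group A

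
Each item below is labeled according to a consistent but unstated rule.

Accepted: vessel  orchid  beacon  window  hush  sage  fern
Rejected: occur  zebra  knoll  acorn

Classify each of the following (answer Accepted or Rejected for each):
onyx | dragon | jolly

Accepted, Accepted, Rejected

One predicate separates the groups cleanly: even length.
onyx: length 4 — checks out, so Accepted.
dragon: length 6 — checks out, so Accepted.
jolly: length 5 — fails the rule, so Rejected.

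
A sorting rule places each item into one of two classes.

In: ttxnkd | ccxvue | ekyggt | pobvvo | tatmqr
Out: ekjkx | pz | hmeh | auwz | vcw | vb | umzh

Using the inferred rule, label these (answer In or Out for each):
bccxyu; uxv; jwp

In, Out, Out

Checking candidate rules against both groups, what survives is: length 6.
bccxyu: length 6 — satisfies this, so In.
uxv: length 3 — does not fit, so Out.
jwp: length 3 — does not fit, so Out.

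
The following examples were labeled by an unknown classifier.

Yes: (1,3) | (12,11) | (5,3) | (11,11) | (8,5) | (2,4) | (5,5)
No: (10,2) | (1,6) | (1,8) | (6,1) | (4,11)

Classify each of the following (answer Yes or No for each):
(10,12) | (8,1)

A rule that fits every label: |first − second| ≤ 3 — true of each 'Yes' example, false of each 'No' one.
(10,12): Yes (|10−12| = 2). (8,1): No (|8−1| = 7).

Yes, No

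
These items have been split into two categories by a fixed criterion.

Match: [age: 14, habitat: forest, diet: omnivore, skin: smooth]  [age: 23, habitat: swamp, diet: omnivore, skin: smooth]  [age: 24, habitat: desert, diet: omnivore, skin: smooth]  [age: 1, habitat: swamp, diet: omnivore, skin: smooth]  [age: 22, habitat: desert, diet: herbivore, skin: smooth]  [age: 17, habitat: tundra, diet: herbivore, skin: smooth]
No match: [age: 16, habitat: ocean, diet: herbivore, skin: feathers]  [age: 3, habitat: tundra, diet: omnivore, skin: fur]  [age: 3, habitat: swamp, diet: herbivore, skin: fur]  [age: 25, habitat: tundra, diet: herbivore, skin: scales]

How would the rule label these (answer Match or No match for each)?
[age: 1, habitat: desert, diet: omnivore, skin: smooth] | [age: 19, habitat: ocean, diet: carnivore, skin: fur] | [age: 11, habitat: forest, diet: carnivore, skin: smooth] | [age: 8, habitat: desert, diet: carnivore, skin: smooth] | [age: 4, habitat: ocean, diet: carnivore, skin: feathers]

Rule: skin is smooth. This holds for each 'Match' example and fails for each 'No match' one.
[age: 1, habitat: desert, diet: omnivore, skin: smooth] — skin is smooth, hence Match.
[age: 19, habitat: ocean, diet: carnivore, skin: fur] — skin is fur, hence No match.
[age: 11, habitat: forest, diet: carnivore, skin: smooth] — skin is smooth, hence Match.
[age: 8, habitat: desert, diet: carnivore, skin: smooth] — skin is smooth, hence Match.
[age: 4, habitat: ocean, diet: carnivore, skin: feathers] — skin is feathers, hence No match.

Match, No match, Match, Match, No match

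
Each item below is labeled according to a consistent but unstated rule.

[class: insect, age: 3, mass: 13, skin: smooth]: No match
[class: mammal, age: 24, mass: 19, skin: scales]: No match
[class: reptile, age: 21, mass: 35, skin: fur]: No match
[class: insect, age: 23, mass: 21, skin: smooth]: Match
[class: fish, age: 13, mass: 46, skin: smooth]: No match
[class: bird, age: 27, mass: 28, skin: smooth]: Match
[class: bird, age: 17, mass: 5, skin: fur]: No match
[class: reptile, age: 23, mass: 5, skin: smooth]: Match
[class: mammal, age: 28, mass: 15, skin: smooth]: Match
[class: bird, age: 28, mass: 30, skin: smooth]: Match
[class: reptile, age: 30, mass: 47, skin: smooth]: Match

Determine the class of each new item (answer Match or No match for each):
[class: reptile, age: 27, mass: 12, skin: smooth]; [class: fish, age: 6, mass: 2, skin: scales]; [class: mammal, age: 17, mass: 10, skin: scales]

A rule that fits every label: skin is smooth AND age ≥ 17 — true of each 'Match' example, false of each 'No match' one.
[class: reptile, age: 27, mass: 12, skin: smooth]: Match (skin is smooth, age = 27). [class: fish, age: 6, mass: 2, skin: scales]: No match (skin is scales, age = 6). [class: mammal, age: 17, mass: 10, skin: scales]: No match (skin is scales, age = 17).

Match, No match, No match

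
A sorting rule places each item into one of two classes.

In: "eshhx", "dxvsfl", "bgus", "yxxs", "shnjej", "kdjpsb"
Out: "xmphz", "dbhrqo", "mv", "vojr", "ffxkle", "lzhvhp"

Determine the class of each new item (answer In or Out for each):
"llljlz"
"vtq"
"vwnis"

The pattern is that an item is 'In' exactly when: contains 's'.
"llljlz" → no 's' → Out. "vtq" → no 's' → Out. "vwnis" → has 's' → In.

Out, Out, In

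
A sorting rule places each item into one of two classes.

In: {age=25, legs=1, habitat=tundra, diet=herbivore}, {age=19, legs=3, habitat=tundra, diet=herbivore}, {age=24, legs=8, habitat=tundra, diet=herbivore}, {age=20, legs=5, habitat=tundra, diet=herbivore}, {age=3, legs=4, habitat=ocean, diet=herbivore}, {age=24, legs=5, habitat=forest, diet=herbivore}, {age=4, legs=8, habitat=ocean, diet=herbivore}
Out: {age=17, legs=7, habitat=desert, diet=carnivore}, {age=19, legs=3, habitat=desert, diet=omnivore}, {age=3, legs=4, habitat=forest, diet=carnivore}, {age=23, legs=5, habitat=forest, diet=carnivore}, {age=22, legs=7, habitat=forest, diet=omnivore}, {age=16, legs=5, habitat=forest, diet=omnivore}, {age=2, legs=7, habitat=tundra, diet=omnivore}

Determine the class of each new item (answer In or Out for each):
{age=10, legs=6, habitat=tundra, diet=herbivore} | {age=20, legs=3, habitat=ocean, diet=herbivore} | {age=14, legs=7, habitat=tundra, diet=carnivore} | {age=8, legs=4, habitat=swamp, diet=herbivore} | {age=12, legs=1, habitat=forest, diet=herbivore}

One predicate separates the groups cleanly: diet is herbivore.
{age=10, legs=6, habitat=tundra, diet=herbivore}: diet is herbivore, passes → In.
{age=20, legs=3, habitat=ocean, diet=herbivore}: diet is herbivore, passes → In.
{age=14, legs=7, habitat=tundra, diet=carnivore}: diet is carnivore, doesn't match → Out.
{age=8, legs=4, habitat=swamp, diet=herbivore}: diet is herbivore, passes → In.
{age=12, legs=1, habitat=forest, diet=herbivore}: diet is herbivore, passes → In.

In, In, Out, In, In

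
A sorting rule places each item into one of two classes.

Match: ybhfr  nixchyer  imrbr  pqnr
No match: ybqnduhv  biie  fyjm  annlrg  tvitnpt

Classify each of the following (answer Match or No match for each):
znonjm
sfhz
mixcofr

No match, No match, Match

The pattern is that an item is 'Match' exactly when: ends with 'r'.
znonjm: No match (ends with 'm'). sfhz: No match (ends with 'z'). mixcofr: Match (ends with 'r').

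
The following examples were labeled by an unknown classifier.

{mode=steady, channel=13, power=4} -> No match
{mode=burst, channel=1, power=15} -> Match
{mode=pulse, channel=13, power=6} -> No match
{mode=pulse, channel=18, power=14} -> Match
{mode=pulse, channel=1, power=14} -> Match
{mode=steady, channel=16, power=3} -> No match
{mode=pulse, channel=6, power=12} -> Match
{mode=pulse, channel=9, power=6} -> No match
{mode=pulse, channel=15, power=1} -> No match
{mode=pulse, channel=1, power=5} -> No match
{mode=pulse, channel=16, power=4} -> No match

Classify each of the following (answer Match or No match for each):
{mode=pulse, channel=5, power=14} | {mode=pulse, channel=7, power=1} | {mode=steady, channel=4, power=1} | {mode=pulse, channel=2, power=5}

The classifier is using: power ≥ 12.

Match, No match, No match, No match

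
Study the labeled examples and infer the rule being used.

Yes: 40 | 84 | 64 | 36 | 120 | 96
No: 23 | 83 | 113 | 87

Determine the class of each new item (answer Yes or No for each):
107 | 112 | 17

The distinguishing property — even — holds for all the 'Yes' cases and none of the 'No' cases.
107: 107 is odd — fails the rule, so No.
112: 112 is even — qualifies, so Yes.
17: 17 is odd — fails the rule, so No.

No, Yes, No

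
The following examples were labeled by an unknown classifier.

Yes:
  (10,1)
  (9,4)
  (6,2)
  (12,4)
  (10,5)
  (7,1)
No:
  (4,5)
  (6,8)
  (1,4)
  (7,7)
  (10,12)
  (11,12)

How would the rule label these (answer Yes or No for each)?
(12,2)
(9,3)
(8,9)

Yes, Yes, No

The simplest hypothesis consistent with all the labels is: first > second.
Yes: (12,2), since 12 > 2.
Yes: (9,3), since 9 > 3.
No: (8,9), since 8 < 9.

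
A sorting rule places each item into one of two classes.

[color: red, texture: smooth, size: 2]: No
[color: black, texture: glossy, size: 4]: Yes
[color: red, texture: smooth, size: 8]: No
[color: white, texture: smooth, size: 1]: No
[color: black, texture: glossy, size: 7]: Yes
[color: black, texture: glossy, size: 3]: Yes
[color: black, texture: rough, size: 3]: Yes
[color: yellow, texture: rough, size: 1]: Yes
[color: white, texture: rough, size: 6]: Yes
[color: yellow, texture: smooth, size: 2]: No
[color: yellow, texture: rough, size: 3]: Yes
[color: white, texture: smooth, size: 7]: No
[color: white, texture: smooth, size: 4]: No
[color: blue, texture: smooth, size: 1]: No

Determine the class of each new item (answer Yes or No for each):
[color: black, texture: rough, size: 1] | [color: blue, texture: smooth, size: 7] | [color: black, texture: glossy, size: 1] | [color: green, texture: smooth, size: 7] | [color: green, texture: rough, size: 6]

Yes, No, Yes, No, Yes

'Yes' ⟺ texture is not smooth.
[color: black, texture: rough, size: 1]: texture is rough — qualifies, so Yes.
[color: blue, texture: smooth, size: 7]: texture is smooth — lacks this property, so No.
[color: black, texture: glossy, size: 1]: texture is glossy — qualifies, so Yes.
[color: green, texture: smooth, size: 7]: texture is smooth — lacks this property, so No.
[color: green, texture: rough, size: 6]: texture is rough — qualifies, so Yes.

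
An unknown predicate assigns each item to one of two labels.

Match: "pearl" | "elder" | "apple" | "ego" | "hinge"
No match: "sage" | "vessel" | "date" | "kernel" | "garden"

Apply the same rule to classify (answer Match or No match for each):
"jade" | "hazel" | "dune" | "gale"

No match, Match, No match, No match

Checking candidate rules against both groups, what survives is: odd length.
"jade": length 4 — fails the rule, so No match.
"hazel": length 5 — passes, so Match.
"dune": length 4 — fails the rule, so No match.
"gale": length 4 — fails the rule, so No match.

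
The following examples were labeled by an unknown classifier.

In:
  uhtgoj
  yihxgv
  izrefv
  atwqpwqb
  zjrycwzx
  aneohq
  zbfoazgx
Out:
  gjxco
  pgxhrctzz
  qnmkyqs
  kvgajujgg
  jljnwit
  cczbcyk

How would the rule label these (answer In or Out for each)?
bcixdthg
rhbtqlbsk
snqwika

The classifier is using: even length.
bcixdthg: In (length 8).
rhbtqlbsk: Out (length 9).
snqwika: Out (length 7).

In, Out, Out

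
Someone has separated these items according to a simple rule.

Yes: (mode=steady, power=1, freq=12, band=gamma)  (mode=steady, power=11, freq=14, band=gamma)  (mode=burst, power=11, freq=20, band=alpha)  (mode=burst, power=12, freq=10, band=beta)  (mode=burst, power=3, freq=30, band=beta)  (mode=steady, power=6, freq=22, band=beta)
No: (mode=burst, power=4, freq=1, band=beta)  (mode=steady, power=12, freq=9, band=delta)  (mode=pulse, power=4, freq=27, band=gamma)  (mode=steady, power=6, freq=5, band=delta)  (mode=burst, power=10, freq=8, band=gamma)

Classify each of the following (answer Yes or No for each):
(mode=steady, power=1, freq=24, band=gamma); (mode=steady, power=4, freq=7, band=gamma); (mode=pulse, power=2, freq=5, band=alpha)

The pattern is that an item is 'Yes' exactly when: freq ≥ 10 AND freq ≠ 27.
(mode=steady, power=1, freq=24, band=gamma): freq = 24 — satisfies this, so Yes. (mode=steady, power=4, freq=7, band=gamma): freq = 7 — doesn't qualify, so No. (mode=pulse, power=2, freq=5, band=alpha): freq = 5 — doesn't qualify, so No.

Yes, No, No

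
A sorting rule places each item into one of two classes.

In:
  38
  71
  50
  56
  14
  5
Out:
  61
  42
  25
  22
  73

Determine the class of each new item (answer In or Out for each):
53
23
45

Looking at the examples, the only property every 'In' case has and every 'Out' case lacks is: ≡ 2 (mod 3).

In, In, Out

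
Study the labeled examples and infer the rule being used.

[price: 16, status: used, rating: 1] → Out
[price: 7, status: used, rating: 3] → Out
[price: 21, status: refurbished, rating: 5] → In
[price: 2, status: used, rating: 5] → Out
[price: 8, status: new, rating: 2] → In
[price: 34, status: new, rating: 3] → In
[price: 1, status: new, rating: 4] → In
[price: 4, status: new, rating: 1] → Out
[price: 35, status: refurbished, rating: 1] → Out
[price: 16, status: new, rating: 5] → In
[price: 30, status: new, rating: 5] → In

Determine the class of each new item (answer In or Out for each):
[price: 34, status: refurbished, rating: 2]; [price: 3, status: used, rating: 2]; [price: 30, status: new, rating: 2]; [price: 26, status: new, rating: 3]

In, Out, In, In

All 'In' examples share one property — status is not used AND rating ≥ 2 — and every 'Out' example lacks it.
In: [price: 34, status: refurbished, rating: 2], since status is refurbished, rating = 2.
Out: [price: 3, status: used, rating: 2], since status is used, rating = 2.
In: [price: 30, status: new, rating: 2], since status is new, rating = 2.
In: [price: 26, status: new, rating: 3], since status is new, rating = 3.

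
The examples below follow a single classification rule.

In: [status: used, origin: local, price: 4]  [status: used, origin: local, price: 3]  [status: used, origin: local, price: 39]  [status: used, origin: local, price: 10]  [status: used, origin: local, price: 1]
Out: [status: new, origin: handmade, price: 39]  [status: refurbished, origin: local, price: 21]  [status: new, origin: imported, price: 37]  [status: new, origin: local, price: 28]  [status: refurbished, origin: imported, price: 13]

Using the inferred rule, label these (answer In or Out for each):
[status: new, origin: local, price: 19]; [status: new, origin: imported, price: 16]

The common property of the 'In' items is: status is used. No 'Out' item has it.

Out, Out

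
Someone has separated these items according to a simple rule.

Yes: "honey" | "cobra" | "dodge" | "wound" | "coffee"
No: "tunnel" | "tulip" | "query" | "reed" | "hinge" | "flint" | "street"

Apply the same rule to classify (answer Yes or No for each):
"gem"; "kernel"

Comparing the two groups points to one rule — contains 'o'.
"gem": No (no 'o'). "kernel": No (no 'o').

No, No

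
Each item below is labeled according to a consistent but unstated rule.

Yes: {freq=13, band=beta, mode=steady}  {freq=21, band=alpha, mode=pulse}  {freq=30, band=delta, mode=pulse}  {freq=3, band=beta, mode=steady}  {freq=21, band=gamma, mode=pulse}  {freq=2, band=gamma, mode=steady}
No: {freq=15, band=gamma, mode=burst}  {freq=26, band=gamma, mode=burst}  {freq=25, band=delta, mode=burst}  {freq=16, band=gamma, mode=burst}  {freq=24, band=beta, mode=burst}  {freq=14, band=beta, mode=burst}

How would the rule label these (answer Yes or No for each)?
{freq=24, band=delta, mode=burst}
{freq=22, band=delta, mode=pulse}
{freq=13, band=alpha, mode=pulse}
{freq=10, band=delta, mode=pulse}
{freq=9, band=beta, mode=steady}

No, Yes, Yes, Yes, Yes

'Yes' ⟺ mode is not burst.
{freq=24, band=delta, mode=burst} → mode is burst → No.
{freq=22, band=delta, mode=pulse} → mode is pulse → Yes.
{freq=13, band=alpha, mode=pulse} → mode is pulse → Yes.
{freq=10, band=delta, mode=pulse} → mode is pulse → Yes.
{freq=9, band=beta, mode=steady} → mode is steady → Yes.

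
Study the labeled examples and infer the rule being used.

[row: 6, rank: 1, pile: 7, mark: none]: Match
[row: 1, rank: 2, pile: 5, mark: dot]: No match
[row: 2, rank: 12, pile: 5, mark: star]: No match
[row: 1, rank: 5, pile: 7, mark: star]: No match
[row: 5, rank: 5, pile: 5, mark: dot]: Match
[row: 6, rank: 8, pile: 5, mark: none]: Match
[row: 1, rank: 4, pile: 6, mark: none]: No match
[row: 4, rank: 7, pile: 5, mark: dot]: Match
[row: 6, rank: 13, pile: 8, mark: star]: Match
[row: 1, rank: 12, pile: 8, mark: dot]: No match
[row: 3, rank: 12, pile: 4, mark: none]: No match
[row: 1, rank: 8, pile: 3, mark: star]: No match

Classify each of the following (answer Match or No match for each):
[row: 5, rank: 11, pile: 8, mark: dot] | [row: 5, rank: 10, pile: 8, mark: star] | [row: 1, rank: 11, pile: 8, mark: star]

The common property of the 'Match' items is: row ≥ 4. No 'No match' item has it.

Match, Match, No match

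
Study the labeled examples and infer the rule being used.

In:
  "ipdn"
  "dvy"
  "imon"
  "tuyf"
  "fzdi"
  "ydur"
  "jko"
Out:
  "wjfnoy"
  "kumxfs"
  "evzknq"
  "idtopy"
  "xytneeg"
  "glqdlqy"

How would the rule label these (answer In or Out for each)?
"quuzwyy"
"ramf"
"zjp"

Out, In, In

Every 'In' example satisfies: length ≤ 4. None of the 'Out' examples do.
"quuzwyy": length 7, doesn't qualify → Out. "ramf": length 4, meets the rule → In. "zjp": length 3, meets the rule → In.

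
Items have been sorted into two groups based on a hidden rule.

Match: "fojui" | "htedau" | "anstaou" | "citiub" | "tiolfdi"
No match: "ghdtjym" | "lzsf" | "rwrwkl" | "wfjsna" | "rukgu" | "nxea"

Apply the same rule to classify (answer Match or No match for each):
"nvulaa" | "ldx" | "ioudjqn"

Rule: has ≥ 3 vowels. This holds for each 'Match' example and fails for each 'No match' one.
"nvulaa" — 3 vowels, hence Match. "ldx" — 0 vowels, hence No match. "ioudjqn" — 3 vowels, hence Match.

Match, No match, Match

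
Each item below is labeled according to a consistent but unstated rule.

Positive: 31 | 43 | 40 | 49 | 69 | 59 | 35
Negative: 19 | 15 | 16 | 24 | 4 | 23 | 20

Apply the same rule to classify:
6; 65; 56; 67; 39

Negative, Positive, Positive, Positive, Positive

The simplest hypothesis consistent with all the labels is: at least 31.
Negative: 6, since 6 < 31. Positive: 65, since 65 ≥ 31. Positive: 56, since 56 ≥ 31. Positive: 67, since 67 ≥ 31. Positive: 39, since 39 ≥ 31.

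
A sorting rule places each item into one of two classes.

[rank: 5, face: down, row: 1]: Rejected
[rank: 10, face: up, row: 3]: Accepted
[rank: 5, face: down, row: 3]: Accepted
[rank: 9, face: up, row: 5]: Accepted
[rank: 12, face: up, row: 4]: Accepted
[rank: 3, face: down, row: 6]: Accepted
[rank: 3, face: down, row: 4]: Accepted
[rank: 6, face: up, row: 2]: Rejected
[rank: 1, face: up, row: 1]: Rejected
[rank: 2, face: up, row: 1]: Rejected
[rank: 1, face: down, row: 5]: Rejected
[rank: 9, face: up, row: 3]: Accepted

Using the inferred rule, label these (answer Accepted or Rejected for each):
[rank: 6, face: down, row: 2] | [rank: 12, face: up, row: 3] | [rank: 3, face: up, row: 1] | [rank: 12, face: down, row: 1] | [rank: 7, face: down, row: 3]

The rule appears to be: rank ≥ 2 AND row ≥ 3.
[rank: 6, face: down, row: 2]: Rejected (rank = 6, row = 2). [rank: 12, face: up, row: 3]: Accepted (rank = 12, row = 3). [rank: 3, face: up, row: 1]: Rejected (rank = 3, row = 1). [rank: 12, face: down, row: 1]: Rejected (rank = 12, row = 1). [rank: 7, face: down, row: 3]: Accepted (rank = 7, row = 3).

Rejected, Accepted, Rejected, Rejected, Accepted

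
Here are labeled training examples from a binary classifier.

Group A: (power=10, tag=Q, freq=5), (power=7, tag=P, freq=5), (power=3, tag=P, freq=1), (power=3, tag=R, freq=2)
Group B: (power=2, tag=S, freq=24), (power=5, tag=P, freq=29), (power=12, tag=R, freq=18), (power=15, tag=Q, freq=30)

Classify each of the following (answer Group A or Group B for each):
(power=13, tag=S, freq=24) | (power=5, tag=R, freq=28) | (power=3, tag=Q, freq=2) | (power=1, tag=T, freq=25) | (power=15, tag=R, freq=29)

Group B, Group B, Group A, Group B, Group B

'Group A' ⟺ freq ≤ 5.
(power=13, tag=S, freq=24): freq = 24, fails the rule → Group B.
(power=5, tag=R, freq=28): freq = 28, fails the rule → Group B.
(power=3, tag=Q, freq=2): freq = 2, fits → Group A.
(power=1, tag=T, freq=25): freq = 25, fails the rule → Group B.
(power=15, tag=R, freq=29): freq = 29, fails the rule → Group B.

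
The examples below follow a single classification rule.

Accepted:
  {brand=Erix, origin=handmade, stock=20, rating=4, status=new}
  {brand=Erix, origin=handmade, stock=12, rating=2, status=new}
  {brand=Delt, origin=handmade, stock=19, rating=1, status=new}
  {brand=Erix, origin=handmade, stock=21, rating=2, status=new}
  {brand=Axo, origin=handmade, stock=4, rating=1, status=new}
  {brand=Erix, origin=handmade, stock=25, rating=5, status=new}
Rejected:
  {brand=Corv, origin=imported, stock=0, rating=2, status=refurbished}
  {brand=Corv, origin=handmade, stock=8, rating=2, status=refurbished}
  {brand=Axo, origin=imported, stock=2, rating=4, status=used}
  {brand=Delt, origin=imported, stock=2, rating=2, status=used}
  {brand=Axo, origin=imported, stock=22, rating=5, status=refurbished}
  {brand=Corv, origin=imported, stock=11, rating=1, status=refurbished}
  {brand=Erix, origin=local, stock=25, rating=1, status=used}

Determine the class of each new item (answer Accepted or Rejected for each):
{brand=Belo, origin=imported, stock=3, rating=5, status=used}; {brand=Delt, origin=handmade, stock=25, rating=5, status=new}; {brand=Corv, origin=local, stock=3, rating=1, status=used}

Rejected, Accepted, Rejected

Rule: status is new. This holds for each 'Accepted' example and fails for each 'Rejected' one.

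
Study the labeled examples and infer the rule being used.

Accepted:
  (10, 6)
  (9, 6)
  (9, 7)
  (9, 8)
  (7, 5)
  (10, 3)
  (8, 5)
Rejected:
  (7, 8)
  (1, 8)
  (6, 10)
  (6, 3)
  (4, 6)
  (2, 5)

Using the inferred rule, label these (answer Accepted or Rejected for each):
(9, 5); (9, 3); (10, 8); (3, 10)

The pattern is that an item is 'Accepted' exactly when: first > second AND sum ≥ 10.
(9, 5): Accepted (9 > 5, 9+5 = 14). (9, 3): Accepted (9 > 3, 9+3 = 12). (10, 8): Accepted (10 > 8, 10+8 = 18). (3, 10): Rejected (3 < 10, 3+10 = 13).

Accepted, Accepted, Accepted, Rejected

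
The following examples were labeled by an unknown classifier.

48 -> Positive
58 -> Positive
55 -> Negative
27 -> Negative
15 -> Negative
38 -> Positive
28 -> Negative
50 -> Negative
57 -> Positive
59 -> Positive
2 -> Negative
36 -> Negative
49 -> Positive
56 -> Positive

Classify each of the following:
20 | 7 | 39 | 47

The classifier is using: digit sum ≥ 11.
20: digit sum 2+0 = 2 — doesn't qualify, so Negative. 7: digit sum 7 — doesn't qualify, so Negative. 39: digit sum 3+9 = 12 — matches, so Positive. 47: digit sum 4+7 = 11 — matches, so Positive.

Negative, Negative, Positive, Positive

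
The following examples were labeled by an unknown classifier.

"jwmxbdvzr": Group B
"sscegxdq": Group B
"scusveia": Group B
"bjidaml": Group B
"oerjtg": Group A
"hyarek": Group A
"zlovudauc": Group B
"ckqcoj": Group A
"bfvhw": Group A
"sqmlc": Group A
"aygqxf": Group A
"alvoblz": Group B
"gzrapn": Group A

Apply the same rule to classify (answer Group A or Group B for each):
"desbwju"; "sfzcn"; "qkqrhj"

Group B, Group A, Group A

A rule that fits every label: length ≤ 6 — true of each 'Group A' example, false of each 'Group B' one.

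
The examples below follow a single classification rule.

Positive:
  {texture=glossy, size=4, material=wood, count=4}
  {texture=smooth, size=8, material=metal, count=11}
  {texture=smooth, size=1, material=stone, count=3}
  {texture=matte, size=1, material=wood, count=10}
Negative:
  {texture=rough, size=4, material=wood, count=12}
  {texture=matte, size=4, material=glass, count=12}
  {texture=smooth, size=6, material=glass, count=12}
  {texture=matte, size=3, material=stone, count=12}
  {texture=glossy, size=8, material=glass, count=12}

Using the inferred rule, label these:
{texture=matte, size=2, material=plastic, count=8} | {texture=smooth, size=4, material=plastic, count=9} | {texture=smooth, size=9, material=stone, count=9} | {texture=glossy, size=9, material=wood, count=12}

The pattern is that an item is 'Positive' exactly when: count ≤ 11.
{texture=matte, size=2, material=plastic, count=8} → count = 8 → Positive.
{texture=smooth, size=4, material=plastic, count=9} → count = 9 → Positive.
{texture=smooth, size=9, material=stone, count=9} → count = 9 → Positive.
{texture=glossy, size=9, material=wood, count=12} → count = 12 → Negative.

Positive, Positive, Positive, Negative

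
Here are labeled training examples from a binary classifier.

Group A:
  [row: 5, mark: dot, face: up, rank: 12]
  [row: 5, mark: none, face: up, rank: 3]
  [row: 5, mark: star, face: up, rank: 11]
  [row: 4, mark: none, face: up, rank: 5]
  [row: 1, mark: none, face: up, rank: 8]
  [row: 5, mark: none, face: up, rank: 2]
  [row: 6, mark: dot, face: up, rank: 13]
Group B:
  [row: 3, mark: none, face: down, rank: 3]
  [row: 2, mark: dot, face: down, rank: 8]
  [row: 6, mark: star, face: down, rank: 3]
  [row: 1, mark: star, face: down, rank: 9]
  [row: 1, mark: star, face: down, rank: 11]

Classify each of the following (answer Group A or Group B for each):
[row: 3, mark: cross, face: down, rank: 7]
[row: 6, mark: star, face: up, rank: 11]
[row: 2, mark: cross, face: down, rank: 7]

Group B, Group A, Group B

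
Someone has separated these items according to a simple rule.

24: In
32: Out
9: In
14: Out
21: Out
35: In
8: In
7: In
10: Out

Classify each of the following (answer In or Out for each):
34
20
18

In, Out, In

All 'In' examples share one property — digit sum ≥ 6 — and every 'Out' example lacks it.
34: digit sum 3+4 = 7, passes → In.
20: digit sum 2+0 = 2, does not pass → Out.
18: digit sum 1+8 = 9, passes → In.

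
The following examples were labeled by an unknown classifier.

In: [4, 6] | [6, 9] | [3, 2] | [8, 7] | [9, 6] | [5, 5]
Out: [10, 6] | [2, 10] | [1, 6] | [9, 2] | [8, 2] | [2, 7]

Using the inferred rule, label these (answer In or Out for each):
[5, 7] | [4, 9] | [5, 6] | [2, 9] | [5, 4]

In, Out, In, Out, In

The classifier is using: |first − second| ≤ 3.
[5, 7]: |5−7| = 2 — meets the rule, so In.
[4, 9]: |4−9| = 5 — fails the rule, so Out.
[5, 6]: |5−6| = 1 — meets the rule, so In.
[2, 9]: |2−9| = 7 — fails the rule, so Out.
[5, 4]: |5−4| = 1 — meets the rule, so In.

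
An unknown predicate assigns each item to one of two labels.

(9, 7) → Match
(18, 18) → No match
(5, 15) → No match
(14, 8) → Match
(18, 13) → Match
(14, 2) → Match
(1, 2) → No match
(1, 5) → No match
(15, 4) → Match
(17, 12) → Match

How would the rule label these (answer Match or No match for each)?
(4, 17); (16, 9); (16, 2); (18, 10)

No match, Match, Match, Match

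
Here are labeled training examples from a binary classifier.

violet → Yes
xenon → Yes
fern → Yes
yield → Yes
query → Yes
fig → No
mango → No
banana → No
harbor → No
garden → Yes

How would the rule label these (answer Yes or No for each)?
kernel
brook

The simplest hypothesis consistent with all the labels is: contains 'e'.
kernel: Yes (has 'e'). brook: No (no 'e').

Yes, No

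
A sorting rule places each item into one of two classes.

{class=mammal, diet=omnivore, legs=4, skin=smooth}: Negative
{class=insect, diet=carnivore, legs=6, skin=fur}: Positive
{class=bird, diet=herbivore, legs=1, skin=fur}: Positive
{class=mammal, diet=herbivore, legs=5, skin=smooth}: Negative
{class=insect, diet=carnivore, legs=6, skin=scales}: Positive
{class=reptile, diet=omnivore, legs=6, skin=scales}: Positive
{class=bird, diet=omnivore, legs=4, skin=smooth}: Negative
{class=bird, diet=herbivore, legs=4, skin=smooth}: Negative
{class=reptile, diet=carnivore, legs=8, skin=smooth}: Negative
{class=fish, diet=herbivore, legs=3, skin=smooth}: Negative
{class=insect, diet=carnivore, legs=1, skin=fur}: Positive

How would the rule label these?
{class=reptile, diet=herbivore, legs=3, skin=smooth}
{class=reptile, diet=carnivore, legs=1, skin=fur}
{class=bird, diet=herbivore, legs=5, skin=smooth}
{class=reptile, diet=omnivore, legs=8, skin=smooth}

Negative, Positive, Negative, Negative

Rule: skin is not smooth. This holds for each 'Positive' example and fails for each 'Negative' one.
{class=reptile, diet=herbivore, legs=3, skin=smooth} → skin is smooth → Negative. {class=reptile, diet=carnivore, legs=1, skin=fur} → skin is fur → Positive. {class=bird, diet=herbivore, legs=5, skin=smooth} → skin is smooth → Negative. {class=reptile, diet=omnivore, legs=8, skin=smooth} → skin is smooth → Negative.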